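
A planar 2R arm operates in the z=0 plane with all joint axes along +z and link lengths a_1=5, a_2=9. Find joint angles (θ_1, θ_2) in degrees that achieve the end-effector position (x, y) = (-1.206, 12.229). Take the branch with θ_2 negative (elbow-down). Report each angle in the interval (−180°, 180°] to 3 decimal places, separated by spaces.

cos θ_2 = (151.0029−5²−9²)/(2·5·9) = 0.5000; θ_2 = -59.9979° (elbow-down)
β = atan2(12.2290,-1.2060) = 95.6322°; ψ = atan2(-7.7941,9.5003) = -39.3655°
θ_1 = β − ψ = 134.9977°

134.998 -59.998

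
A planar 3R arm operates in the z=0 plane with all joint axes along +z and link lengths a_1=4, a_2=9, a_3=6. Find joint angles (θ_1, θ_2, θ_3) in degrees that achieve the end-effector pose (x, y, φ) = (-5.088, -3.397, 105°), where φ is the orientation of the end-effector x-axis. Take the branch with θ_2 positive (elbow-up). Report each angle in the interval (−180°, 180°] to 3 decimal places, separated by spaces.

wrist centre = target − a_3·(cos φ, sin φ) = (-3.5351, -9.1926)
cos θ_2 = (96.9999−4²−9²)/(2·4·9) = -0.0000; θ_2 = 90.0001° (elbow-up)
β = atan2(-9.1926,-3.5351) = -111.0347°; ψ = atan2(9.0000,4.0000) = 66.0376°
θ_1 = β − ψ = -177.0723°
θ_3 = φ − θ_1 − θ_2 = -167.9278° (wrapped to (-180°,180°])

-177.072 90.000 -167.928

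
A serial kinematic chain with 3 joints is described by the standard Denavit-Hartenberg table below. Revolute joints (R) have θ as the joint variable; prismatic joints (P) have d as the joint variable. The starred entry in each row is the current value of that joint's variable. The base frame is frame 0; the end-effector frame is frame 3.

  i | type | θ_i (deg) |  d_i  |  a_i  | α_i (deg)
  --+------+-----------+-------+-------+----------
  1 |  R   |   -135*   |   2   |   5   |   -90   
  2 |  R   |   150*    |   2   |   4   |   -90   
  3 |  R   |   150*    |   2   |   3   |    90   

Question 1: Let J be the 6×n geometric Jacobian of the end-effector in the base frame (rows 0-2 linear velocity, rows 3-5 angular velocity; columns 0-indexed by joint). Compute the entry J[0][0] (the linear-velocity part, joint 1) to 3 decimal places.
axis z_0 = ẑ; lever o_n−o_0 = (-1.6164,-2.3235,3.0311)
cross product → J_v[:, 0] = (2.3235,-1.6164,0.0000)
J_ω[:, 0] = z_0
entry J[0][0] = 2.3235

2.323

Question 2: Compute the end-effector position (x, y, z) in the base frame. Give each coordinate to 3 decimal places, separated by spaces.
after link 1: o_1 = (-3.5355, -3.5355, 2.0000)
after link 2: o_2 = (0.3282, -2.5003, 0.0000)
after link 3: o_3 = (-1.6164, -2.3235, 3.0311)

-1.616 -2.323 3.031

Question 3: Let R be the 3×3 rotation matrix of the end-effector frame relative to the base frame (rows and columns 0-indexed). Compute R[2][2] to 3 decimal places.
-0.250

End-effector z-axis (col 2 of R) = (-0.3062,0.9186,-0.2500)
R[2][2] = -0.2500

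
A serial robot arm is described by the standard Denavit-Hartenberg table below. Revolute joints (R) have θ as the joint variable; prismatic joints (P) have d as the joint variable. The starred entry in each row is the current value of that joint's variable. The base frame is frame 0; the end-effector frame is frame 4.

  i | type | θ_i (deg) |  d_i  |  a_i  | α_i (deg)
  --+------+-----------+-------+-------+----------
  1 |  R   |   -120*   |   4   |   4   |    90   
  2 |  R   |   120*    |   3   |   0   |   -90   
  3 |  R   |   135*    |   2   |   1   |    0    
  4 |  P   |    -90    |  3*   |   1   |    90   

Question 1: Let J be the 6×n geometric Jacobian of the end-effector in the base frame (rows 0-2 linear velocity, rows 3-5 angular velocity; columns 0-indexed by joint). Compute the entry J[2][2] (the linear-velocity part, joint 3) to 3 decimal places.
axis z_2 = (0.4330,0.7500,-0.5000); lever o_n−o_2 = (3.3898,3.0429,-2.5000)
cross product → J_v[:, 2] = (-0.3536,-0.6124,-1.2247)
J_ω[:, 2] = z_2
entry J[2][2] = -1.2247

-1.225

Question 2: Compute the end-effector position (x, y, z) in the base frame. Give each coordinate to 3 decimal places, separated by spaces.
after link 1: o_1 = (-2.0000, -3.4641, 4.0000)
after link 2: o_2 = (-4.5981, -1.9641, 4.0000)
after link 3: o_3 = (-3.2965, -1.1238, 2.3876)
after link 4: o_4 = (-1.2083, 1.0788, 1.5000)

-1.208 1.079 1.500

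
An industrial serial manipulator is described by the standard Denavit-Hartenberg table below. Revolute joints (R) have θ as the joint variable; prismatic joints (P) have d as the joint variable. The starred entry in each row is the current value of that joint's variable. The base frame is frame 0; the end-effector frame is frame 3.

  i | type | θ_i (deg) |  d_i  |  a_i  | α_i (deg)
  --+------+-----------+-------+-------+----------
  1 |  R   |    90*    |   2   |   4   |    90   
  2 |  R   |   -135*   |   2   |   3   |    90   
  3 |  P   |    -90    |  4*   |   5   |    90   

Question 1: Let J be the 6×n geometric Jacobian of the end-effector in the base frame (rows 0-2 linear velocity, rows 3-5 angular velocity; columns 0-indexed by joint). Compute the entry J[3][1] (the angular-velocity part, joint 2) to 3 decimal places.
axis z_1 = (1.0000,-0.0000,0.0000); lever o_n−o_1 = (-3.0000,-4.9497,0.7071)
cross product → J_v[:, 1] = (0.0000,-0.7071,-4.9497)
J_ω[:, 1] = z_1
entry J[3][1] = 1.0000

1.000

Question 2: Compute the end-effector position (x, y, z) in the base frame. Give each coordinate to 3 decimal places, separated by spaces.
-3.000 -0.950 2.707

after link 1: o_1 = (0.0000, 4.0000, 2.0000)
after link 2: o_2 = (2.0000, 1.8787, -0.1213)
after link 3: o_3 = (-3.0000, -0.9497, 2.7071)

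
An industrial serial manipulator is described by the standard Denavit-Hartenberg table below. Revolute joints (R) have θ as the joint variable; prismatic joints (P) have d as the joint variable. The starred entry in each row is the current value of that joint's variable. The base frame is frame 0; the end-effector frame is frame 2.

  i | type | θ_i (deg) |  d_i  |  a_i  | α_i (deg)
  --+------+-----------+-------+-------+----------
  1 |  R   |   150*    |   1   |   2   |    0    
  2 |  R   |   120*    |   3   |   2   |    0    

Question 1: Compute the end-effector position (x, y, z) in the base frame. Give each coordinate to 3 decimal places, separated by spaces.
after link 1: o_1 = (-1.7321, 1.0000, 1.0000)
after link 2: o_2 = (-1.7321, -1.0000, 4.0000)

-1.732 -1.000 4.000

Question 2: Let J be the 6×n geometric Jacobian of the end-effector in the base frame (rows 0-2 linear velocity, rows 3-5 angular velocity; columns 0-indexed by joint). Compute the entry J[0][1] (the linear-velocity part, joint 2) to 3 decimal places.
2.000

axis z_1 = (0.0000,0.0000,1.0000); lever o_n−o_1 = (-0.0000,-2.0000,3.0000)
cross product → J_v[:, 1] = (2.0000,-0.0000,0.0000)
J_ω[:, 1] = z_1
entry J[0][1] = 2.0000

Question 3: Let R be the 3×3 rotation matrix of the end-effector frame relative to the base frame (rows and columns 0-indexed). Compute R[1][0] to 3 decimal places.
-1.000

End-effector x-axis (col 0 of R) = (-0.0000,-1.0000,0.0000)
R[1][0] = -1.0000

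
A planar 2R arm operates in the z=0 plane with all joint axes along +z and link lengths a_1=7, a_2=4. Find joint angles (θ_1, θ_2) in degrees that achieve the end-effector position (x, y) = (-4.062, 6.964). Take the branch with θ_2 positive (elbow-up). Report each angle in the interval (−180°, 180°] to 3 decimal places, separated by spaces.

90.509 90.003

cos θ_2 = (64.9971−7²−4²)/(2·7·4) = -0.0001; θ_2 = 90.0029° (elbow-up)
β = atan2(6.9640,-4.0620) = 120.2544°; ψ = atan2(4.0000,6.9998) = 29.7456°
θ_1 = β − ψ = 90.5088°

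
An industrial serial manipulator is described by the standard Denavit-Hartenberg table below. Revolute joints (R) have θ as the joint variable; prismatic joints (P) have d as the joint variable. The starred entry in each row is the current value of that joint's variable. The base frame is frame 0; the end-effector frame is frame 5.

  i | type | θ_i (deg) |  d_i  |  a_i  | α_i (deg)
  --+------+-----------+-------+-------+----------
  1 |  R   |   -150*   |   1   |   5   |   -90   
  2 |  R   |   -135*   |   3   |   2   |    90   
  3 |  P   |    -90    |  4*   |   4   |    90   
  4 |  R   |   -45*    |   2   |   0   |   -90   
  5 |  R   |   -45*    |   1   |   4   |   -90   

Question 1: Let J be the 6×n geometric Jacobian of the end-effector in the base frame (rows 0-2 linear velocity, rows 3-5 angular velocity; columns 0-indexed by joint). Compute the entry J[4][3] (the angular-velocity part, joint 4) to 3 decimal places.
axis z_3 = (-0.6124,-0.3536,-0.7071); lever o_n−o_3 = (-5.1021,0.1802,-2.5000)
cross product → J_v[:, 3] = (1.0113,2.0768,-1.9142)
J_ω[:, 3] = z_3
entry J[4][3] = -0.3536

-0.354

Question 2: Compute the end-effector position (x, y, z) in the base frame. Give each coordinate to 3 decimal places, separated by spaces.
after link 1: o_1 = (-4.3301, -2.5000, 1.0000)
after link 2: o_2 = (-1.6054, -4.3910, 2.4142)
after link 3: o_3 = (-1.1559, 0.4873, -0.4142)
after link 4: o_4 = (-2.3806, -0.2198, -1.8284)
after link 5: o_5 = (-6.2580, 0.6676, -2.9142)

-6.258 0.668 -2.914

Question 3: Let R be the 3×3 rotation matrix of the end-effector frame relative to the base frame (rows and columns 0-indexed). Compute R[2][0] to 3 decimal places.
End-effector x-axis (col 0 of R) = (-0.9892,0.0062,-0.1464)
R[2][0] = -0.1464

-0.146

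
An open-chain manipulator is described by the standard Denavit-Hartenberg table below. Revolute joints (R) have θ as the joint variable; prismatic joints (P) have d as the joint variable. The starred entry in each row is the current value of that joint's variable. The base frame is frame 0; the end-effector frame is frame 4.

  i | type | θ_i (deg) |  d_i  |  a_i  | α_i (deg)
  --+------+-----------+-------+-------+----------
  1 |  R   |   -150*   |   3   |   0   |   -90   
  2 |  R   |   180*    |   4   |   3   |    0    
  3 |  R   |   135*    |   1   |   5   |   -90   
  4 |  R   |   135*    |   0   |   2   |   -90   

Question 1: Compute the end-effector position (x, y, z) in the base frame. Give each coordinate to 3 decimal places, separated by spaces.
after link 1: o_1 = (0.0000, 0.0000, 3.0000)
after link 2: o_2 = (4.5981, -1.9641, 3.0000)
after link 3: o_3 = (2.0362, -4.5979, 6.5355)
after link 4: o_4 = (2.1951, -2.8731, 5.5355)

2.195 -2.873 5.536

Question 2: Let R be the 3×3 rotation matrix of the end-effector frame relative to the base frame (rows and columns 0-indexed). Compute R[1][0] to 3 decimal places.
0.862

End-effector x-axis (col 0 of R) = (0.0795,0.8624,-0.5000)
R[1][0] = 0.8624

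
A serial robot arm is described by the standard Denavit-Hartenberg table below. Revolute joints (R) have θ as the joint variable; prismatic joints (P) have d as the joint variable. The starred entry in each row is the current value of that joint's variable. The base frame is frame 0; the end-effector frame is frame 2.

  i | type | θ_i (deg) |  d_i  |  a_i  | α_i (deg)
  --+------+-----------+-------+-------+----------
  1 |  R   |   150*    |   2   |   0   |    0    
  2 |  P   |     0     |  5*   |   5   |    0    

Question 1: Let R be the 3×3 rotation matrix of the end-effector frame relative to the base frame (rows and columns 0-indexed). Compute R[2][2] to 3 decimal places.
End-effector z-axis (col 2 of R) = (0.0000,0.0000,1.0000)
R[2][2] = 1.0000

1.000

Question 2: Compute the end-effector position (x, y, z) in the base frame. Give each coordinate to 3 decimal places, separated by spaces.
after link 1: o_1 = (0.0000, 0.0000, 2.0000)
after link 2: o_2 = (-4.3301, 2.5000, 7.0000)

-4.330 2.500 7.000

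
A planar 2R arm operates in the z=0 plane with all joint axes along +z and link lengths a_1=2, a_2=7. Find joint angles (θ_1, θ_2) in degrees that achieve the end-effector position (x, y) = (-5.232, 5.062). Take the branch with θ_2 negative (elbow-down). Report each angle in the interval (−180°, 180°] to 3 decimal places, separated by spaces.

cos θ_2 = (52.9977−2²−7²)/(2·2·7) = -0.0001; θ_2 = -90.0048° (elbow-down)
β = atan2(5.0620,-5.2320) = 135.9461°; ψ = atan2(-7.0000,1.9994) = -74.0590°
θ_1 = β − ψ = 210.0051°

-149.995 -90.005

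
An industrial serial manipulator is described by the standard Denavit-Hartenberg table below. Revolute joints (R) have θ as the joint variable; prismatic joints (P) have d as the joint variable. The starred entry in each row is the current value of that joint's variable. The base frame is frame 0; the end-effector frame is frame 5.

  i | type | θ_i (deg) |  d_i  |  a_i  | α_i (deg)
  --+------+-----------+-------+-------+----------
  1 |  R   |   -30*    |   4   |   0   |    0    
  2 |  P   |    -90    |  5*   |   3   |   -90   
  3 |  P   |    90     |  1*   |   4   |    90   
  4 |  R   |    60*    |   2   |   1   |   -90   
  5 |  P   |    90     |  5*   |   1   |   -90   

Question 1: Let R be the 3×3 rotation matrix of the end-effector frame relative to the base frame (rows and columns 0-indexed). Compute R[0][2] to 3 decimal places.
End-effector z-axis (col 2 of R) = (-0.7500,0.4330,0.5000)
R[0][2] = -0.7500

-0.750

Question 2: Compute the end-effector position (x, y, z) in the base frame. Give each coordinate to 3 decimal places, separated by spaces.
after link 1: o_1 = (0.0000, 0.0000, 4.0000)
after link 2: o_2 = (-1.5000, -2.5981, 9.0000)
after link 3: o_3 = (-0.6340, -3.0981, 5.0000)
after link 4: o_4 = (-0.8840, -5.2631, 4.5000)
after link 5: o_5 = (1.7811, -5.6471, 8.8301)

1.781 -5.647 8.830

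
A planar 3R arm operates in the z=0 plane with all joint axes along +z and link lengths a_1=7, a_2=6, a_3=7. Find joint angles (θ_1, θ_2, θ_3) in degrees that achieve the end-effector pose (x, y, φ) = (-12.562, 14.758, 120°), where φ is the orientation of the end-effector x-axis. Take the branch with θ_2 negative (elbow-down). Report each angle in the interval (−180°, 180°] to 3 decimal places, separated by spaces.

150.006 -30.012 0.006

wrist centre = target − a_3·(cos φ, sin φ) = (-9.0620, 8.6958)
cos θ_2 = (157.7372−7²−6²)/(2·7·6) = 0.8659; θ_2 = -30.0122° (elbow-down)
β = atan2(8.6958,-9.0620) = 136.1813°; ψ = atan2(-3.0011,12.1955) = -13.8248°
θ_1 = β − ψ = 150.0061°
θ_3 = φ − θ_1 − θ_2 = 0.0061° (wrapped to (-180°,180°])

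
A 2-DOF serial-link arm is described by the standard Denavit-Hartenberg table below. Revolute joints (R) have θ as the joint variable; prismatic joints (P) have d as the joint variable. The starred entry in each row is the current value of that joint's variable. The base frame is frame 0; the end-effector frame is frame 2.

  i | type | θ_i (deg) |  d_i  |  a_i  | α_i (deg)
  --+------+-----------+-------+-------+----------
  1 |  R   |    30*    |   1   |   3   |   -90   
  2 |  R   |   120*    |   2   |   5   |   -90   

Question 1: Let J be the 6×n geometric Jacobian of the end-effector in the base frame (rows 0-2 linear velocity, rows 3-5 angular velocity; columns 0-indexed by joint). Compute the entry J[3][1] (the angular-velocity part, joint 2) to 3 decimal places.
axis z_1 = (-0.5000,0.8660,0.0000); lever o_n−o_1 = (-3.1651,0.4821,-4.3301)
cross product → J_v[:, 1] = (-3.7500,-2.1651,2.5000)
J_ω[:, 1] = z_1
entry J[3][1] = -0.5000

-0.500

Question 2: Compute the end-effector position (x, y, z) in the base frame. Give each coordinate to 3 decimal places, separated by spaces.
-0.567 1.982 -3.330

after link 1: o_1 = (2.5981, 1.5000, 1.0000)
after link 2: o_2 = (-0.5670, 1.9821, -3.3301)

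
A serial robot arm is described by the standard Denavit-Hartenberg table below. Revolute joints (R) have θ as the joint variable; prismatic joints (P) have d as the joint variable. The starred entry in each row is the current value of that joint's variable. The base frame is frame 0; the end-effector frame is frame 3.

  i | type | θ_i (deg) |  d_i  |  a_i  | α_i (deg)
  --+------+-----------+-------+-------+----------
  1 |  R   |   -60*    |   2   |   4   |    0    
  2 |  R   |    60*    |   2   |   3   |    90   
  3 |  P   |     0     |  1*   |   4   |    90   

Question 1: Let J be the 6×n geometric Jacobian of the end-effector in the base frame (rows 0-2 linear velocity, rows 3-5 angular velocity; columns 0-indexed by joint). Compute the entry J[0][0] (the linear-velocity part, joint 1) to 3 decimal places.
axis z_0 = ẑ; lever o_n−o_0 = (9.0000,-4.4641,4.0000)
cross product → J_v[:, 0] = (4.4641,9.0000,-0.0000)
J_ω[:, 0] = z_0
entry J[0][0] = 4.4641

4.464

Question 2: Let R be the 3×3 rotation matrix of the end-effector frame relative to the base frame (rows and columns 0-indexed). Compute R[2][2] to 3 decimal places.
End-effector z-axis (col 2 of R) = (0.0000,-0.0000,-1.0000)
R[2][2] = -1.0000

-1.000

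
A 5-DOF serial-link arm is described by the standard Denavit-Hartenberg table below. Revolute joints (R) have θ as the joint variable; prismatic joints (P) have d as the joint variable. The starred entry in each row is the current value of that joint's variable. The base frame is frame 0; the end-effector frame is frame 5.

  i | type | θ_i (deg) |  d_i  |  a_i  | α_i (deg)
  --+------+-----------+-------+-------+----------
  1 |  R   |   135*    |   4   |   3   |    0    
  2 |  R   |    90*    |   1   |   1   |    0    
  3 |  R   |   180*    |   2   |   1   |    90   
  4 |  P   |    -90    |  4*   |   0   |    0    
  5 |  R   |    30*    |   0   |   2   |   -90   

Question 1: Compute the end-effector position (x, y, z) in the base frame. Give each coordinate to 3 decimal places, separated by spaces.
1.414 -0.000 5.268

after link 1: o_1 = (-2.1213, 2.1213, 4.0000)
after link 2: o_2 = (-2.8284, 1.4142, 5.0000)
after link 3: o_3 = (-2.1213, 2.1213, 7.0000)
after link 4: o_4 = (0.7071, -0.7071, 7.0000)
after link 5: o_5 = (1.4142, -0.0000, 5.2679)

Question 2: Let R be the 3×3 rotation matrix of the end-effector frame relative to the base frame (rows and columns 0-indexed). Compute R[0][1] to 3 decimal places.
-0.707

End-effector y-axis (col 1 of R) = (-0.7071,0.7071,-0.0000)
R[0][1] = -0.7071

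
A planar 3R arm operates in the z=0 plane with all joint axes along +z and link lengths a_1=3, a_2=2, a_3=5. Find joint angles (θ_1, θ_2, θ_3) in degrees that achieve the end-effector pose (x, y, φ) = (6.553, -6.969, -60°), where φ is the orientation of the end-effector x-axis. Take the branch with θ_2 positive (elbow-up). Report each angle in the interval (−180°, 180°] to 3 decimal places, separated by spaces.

wrist centre = target − a_3·(cos φ, sin φ) = (4.0530, -2.6389)
cos θ_2 = (23.3905−3²−2²)/(2·3·2) = 0.8659; θ_2 = 30.0176° (elbow-up)
β = atan2(-2.6389,4.0530) = -33.0678°; ψ = atan2(1.0005,4.7317) = 11.9394°
θ_1 = β − ψ = -45.0072°
θ_3 = φ − θ_1 − θ_2 = -45.0104° (wrapped to (-180°,180°])

-45.007 30.018 -45.010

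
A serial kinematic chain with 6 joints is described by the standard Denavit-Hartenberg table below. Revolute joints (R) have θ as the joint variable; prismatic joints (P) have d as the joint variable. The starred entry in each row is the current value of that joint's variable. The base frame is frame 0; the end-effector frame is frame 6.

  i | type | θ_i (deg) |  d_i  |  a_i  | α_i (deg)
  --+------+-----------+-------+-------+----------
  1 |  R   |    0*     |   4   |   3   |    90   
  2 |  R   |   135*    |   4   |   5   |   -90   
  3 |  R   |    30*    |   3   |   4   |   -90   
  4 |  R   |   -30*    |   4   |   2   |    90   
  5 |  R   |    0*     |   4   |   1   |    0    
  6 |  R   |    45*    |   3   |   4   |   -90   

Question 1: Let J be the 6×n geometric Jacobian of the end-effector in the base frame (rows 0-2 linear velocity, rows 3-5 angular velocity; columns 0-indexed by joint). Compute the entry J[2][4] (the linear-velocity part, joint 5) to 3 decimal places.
axis z_4 = (-0.3062,-0.2500,-0.9186); lever o_n−o_4 = (-4.5272,2.3572,-6.7531)
cross product → J_v[:, 4] = (3.8536,2.0908,-1.8536)
J_ω[:, 4] = z_4
entry J[2][4] = -1.8536

-1.854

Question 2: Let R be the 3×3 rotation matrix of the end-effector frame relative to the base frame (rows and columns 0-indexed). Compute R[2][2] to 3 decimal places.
End-effector z-axis (col 2 of R) = (0.8750,0.3062,-0.3750)
R[2][2] = -0.3750

-0.375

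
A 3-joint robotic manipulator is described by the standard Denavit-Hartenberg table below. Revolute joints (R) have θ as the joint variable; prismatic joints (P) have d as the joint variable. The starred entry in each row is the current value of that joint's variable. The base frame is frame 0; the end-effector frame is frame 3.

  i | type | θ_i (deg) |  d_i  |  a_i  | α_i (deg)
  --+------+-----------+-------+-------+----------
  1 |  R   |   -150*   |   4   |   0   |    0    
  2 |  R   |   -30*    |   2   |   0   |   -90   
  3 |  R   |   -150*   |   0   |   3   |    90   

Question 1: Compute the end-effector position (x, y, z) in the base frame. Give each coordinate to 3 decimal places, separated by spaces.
2.598 0.000 7.500

after link 1: o_1 = (0.0000, 0.0000, 4.0000)
after link 2: o_2 = (0.0000, 0.0000, 6.0000)
after link 3: o_3 = (2.5981, 0.0000, 7.5000)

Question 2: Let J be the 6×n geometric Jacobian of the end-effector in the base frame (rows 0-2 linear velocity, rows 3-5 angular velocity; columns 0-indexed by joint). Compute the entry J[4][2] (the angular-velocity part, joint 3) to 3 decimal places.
axis z_2 = (0.0000,-1.0000,0.0000); lever o_n−o_2 = (2.5981,0.0000,1.5000)
cross product → J_v[:, 2] = (-1.5000,0.0000,2.5981)
J_ω[:, 2] = z_2
entry J[4][2] = -1.0000

-1.000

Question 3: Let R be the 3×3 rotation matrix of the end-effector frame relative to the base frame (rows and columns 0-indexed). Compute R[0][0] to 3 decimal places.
End-effector x-axis (col 0 of R) = (0.8660,0.0000,0.5000)
R[0][0] = 0.8660

0.866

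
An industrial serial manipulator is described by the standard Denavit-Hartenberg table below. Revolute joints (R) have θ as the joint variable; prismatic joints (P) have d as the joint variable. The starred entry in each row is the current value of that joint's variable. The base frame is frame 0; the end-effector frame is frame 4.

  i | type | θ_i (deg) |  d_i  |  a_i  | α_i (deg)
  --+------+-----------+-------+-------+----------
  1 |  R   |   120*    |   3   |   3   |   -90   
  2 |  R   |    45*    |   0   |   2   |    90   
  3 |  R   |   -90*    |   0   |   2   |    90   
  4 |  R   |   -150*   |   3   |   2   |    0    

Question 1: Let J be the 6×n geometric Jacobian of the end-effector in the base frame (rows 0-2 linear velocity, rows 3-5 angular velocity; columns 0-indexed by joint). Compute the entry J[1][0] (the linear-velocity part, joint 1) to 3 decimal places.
axis z_0 = ẑ; lever o_n−o_0 = (-0.5608,1.5073,3.0000)
cross product → J_v[:, 0] = (-1.5073,-0.5608,0.0000)
J_ω[:, 0] = z_0
entry J[1][0] = -0.5608

-0.561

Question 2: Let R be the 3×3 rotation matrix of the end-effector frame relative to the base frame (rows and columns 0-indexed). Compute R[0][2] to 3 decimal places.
0.354

End-effector z-axis (col 2 of R) = (0.3536,-0.6124,0.7071)
R[0][2] = 0.3536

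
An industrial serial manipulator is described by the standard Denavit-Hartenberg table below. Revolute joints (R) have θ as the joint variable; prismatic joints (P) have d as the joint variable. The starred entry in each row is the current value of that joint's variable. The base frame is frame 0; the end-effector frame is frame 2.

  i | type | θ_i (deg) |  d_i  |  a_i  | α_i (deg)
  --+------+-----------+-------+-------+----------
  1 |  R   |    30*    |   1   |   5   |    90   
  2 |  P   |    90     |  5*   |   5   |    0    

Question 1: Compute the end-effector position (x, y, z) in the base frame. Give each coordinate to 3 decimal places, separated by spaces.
6.830 -1.830 6.000

after link 1: o_1 = (4.3301, 2.5000, 1.0000)
after link 2: o_2 = (6.8301, -1.8301, 6.0000)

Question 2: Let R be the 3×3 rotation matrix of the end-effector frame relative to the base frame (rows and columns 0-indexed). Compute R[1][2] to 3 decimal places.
End-effector z-axis (col 2 of R) = (0.5000,-0.8660,0.0000)
R[1][2] = -0.8660

-0.866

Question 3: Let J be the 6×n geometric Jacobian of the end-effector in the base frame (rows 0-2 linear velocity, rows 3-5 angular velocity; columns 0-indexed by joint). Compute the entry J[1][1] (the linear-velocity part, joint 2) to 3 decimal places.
-0.866

prismatic axis z_1 = (0.5000,-0.8660,0.0000)
J_v[:, 1] = z_1; J_ω[:, 1] = (0,0,0)
entry J[1][1] = -0.8660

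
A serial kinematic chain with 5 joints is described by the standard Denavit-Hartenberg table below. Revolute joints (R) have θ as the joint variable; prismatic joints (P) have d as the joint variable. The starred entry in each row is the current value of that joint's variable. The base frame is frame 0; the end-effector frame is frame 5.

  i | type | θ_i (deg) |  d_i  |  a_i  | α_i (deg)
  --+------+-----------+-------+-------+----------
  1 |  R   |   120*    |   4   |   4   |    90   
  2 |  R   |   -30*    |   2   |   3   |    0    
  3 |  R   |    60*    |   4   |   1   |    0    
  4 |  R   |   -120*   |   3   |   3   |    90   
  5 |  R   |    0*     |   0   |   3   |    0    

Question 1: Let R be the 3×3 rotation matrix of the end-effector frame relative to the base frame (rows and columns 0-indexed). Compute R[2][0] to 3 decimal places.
-1.000

End-effector x-axis (col 0 of R) = (-0.0000,0.0000,-1.0000)
R[2][0] = -1.0000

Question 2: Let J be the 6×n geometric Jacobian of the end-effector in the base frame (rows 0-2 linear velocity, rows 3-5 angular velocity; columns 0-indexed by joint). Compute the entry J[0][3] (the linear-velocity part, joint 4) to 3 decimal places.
-3.000

axis z_3 = (0.8660,0.5000,0.0000); lever o_n−o_3 = (2.5981,1.5000,-6.0000)
cross product → J_v[:, 3] = (-3.0000,5.1962,0.0000)
J_ω[:, 3] = z_3
entry J[0][3] = -3.0000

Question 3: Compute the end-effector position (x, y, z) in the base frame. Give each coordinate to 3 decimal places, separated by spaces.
after link 1: o_1 = (-2.0000, 3.4641, 4.0000)
after link 2: o_2 = (-1.5670, 6.7141, 2.5000)
after link 3: o_3 = (1.4641, 9.4641, 3.0000)
after link 4: o_4 = (4.0622, 10.9641, 0.0000)
after link 5: o_5 = (4.0622, 10.9641, -3.0000)

4.062 10.964 -3.000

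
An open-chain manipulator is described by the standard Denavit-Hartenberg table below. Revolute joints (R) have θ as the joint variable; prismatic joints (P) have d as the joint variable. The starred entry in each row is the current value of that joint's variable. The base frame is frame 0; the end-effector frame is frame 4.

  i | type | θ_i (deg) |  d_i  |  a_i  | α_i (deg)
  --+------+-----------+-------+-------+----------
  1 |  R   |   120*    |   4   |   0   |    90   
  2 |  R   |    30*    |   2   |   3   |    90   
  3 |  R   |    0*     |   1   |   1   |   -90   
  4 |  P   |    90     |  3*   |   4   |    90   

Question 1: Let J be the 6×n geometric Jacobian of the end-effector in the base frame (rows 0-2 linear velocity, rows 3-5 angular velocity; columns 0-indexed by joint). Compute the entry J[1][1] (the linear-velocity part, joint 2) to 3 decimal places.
-3.982

axis z_1 = (0.8660,0.5000,0.0000); lever o_n−o_1 = (3.3481,4.2010,4.5981)
cross product → J_v[:, 1] = (2.2990,-3.9821,1.9641)
J_ω[:, 1] = z_1
entry J[1][1] = -3.9821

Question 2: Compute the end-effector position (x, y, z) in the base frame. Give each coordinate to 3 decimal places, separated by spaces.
after link 1: o_1 = (0.0000, 0.0000, 4.0000)
after link 2: o_2 = (0.4330, 3.2500, 5.5000)
after link 3: o_3 = (-0.2500, 4.4330, 5.1340)
after link 4: o_4 = (3.3481, 4.2010, 8.5981)

3.348 4.201 8.598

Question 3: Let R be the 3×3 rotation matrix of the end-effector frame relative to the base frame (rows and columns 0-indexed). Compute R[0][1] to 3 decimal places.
0.866

End-effector y-axis (col 1 of R) = (0.8660,0.5000,0.0000)
R[0][1] = 0.8660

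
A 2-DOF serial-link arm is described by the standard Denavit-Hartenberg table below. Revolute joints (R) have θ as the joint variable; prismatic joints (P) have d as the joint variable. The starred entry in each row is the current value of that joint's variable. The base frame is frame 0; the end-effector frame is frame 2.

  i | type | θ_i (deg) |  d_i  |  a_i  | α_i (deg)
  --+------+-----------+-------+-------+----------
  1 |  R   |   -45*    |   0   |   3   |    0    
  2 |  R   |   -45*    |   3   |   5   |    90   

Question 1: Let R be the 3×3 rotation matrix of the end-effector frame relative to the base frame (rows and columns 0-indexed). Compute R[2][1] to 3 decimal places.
End-effector y-axis (col 1 of R) = (0.0000,0.0000,1.0000)
R[2][1] = 1.0000

1.000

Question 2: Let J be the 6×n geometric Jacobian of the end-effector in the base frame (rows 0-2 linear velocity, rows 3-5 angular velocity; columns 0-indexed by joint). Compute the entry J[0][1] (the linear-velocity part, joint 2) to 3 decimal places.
axis z_1 = (0.0000,0.0000,1.0000); lever o_n−o_1 = (0.0000,-5.0000,3.0000)
cross product → J_v[:, 1] = (5.0000,0.0000,-0.0000)
J_ω[:, 1] = z_1
entry J[0][1] = 5.0000

5.000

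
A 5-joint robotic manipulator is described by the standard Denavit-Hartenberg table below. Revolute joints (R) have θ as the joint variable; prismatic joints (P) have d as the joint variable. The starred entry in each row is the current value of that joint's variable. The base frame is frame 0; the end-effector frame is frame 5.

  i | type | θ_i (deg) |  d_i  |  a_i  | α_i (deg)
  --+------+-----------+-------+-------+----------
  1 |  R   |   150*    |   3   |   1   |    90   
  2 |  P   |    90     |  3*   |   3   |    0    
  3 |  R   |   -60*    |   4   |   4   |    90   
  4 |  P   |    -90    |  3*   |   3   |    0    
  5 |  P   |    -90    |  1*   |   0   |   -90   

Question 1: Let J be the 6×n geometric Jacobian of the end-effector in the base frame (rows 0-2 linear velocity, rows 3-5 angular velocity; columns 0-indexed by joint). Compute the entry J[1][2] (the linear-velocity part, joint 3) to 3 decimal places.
axis z_2 = (0.5000,0.8660,0.0000); lever o_n−o_2 = (-4.2321,3.5981,-1.4641)
cross product → J_v[:, 2] = (-1.2679,0.7321,5.4641)
J_ω[:, 2] = z_2
entry J[1][2] = 0.7321

0.732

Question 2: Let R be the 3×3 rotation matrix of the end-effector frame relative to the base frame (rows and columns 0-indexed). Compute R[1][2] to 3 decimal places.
End-effector z-axis (col 2 of R) = (-0.5000,-0.8660,-0.0000)
R[1][2] = -0.8660

-0.866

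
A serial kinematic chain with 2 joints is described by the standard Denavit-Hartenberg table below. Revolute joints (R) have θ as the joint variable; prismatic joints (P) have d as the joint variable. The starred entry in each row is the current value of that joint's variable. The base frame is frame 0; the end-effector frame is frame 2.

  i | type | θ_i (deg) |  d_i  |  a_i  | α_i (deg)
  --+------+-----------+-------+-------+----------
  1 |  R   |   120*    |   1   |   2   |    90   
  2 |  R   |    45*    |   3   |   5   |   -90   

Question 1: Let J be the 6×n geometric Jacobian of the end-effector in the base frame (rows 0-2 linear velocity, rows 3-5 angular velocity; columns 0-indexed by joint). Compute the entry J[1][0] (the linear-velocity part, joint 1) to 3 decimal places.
-0.170

axis z_0 = ẑ; lever o_n−o_0 = (-0.1697,6.2939,4.5355)
cross product → J_v[:, 0] = (-6.2939,-0.1697,0.0000)
J_ω[:, 0] = z_0
entry J[1][0] = -0.1697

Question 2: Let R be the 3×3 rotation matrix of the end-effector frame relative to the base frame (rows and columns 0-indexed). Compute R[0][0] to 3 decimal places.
End-effector x-axis (col 0 of R) = (-0.3536,0.6124,0.7071)
R[0][0] = -0.3536

-0.354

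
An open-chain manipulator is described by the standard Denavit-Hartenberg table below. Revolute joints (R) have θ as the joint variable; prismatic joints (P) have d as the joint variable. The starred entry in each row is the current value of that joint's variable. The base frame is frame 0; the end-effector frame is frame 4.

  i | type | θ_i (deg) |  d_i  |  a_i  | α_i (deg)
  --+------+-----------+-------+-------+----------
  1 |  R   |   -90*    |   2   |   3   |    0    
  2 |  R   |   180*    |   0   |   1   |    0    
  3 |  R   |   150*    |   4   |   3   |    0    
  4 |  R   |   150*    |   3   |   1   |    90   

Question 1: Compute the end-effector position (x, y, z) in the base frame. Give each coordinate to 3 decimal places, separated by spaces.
after link 1: o_1 = (0.0000, -3.0000, 2.0000)
after link 2: o_2 = (0.0000, -2.0000, 2.0000)
after link 3: o_3 = (-1.5000, -4.5981, 6.0000)
after link 4: o_4 = (-0.6340, -4.0981, 9.0000)

-0.634 -4.098 9.000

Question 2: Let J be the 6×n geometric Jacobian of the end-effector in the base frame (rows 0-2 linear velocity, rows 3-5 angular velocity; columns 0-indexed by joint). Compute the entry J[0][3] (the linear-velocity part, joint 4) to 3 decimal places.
axis z_3 = (0.0000,0.0000,1.0000); lever o_n−o_3 = (0.8660,0.5000,3.0000)
cross product → J_v[:, 3] = (-0.5000,0.8660,0.0000)
J_ω[:, 3] = z_3
entry J[0][3] = -0.5000

-0.500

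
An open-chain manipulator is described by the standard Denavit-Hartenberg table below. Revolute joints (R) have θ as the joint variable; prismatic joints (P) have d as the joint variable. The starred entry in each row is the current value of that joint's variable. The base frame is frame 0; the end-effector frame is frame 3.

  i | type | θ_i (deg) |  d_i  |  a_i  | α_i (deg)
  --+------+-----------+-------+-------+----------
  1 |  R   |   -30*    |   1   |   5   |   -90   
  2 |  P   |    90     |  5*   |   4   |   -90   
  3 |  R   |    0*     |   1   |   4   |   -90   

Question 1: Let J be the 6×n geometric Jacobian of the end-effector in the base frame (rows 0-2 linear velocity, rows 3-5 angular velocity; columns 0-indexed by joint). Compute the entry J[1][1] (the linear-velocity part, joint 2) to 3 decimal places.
0.866

prismatic axis z_1 = (0.5000,0.8660,0.0000)
J_v[:, 1] = z_1; J_ω[:, 1] = (0,0,0)
entry J[1][1] = 0.8660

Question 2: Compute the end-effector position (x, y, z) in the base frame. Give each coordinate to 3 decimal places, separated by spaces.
5.964 2.330 -7.000

after link 1: o_1 = (4.3301, -2.5000, 1.0000)
after link 2: o_2 = (6.8301, 1.8301, -3.0000)
after link 3: o_3 = (5.9641, 2.3301, -7.0000)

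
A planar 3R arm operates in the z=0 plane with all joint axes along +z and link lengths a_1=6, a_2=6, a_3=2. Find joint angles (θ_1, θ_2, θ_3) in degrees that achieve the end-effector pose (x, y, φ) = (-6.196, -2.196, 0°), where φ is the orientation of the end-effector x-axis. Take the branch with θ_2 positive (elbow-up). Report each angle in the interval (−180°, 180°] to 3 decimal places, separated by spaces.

149.998 90.003 119.999

wrist centre = target − a_3·(cos φ, sin φ) = (-8.1960, -2.1960)
cos θ_2 = (71.9968−6²−6²)/(2·6·6) = -0.0000; θ_2 = 90.0025° (elbow-up)
β = atan2(-2.1960,-8.1960) = -165.0007°; ψ = atan2(6.0000,5.9997) = 45.0013°
θ_1 = β − ψ = -210.0020°
θ_3 = φ − θ_1 − θ_2 = 119.9995° (wrapped to (-180°,180°])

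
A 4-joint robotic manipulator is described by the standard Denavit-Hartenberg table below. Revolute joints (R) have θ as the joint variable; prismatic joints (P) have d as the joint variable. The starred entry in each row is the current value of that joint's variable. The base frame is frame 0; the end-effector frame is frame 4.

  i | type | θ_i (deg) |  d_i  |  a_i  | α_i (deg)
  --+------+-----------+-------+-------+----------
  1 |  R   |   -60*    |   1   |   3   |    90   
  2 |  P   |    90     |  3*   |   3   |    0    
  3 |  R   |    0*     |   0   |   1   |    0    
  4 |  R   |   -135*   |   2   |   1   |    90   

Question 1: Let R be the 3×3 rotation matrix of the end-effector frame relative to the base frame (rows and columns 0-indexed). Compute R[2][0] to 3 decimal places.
-0.707

End-effector x-axis (col 0 of R) = (0.3536,-0.6124,-0.7071)
R[2][0] = -0.7071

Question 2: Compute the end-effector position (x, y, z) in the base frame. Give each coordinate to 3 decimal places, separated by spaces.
after link 1: o_1 = (1.5000, -2.5981, 1.0000)
after link 2: o_2 = (-1.0981, -4.0981, 4.0000)
after link 3: o_3 = (-1.0981, -4.0981, 5.0000)
after link 4: o_4 = (-2.4766, -5.7104, 4.2929)

-2.477 -5.710 4.293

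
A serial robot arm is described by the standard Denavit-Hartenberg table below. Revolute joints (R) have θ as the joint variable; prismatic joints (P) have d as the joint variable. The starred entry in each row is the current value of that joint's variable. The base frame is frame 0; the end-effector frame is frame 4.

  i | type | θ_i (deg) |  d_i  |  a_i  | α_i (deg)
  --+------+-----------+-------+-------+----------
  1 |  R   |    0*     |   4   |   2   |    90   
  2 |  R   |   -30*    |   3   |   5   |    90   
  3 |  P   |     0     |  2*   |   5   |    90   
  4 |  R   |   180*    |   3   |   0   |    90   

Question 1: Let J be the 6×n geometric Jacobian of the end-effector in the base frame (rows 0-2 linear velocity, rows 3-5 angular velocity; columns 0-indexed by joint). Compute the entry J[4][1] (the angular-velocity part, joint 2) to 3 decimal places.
-1.000

axis z_1 = (0.0000,-1.0000,0.0000); lever o_n−o_1 = (7.6603,-0.0000,-6.7321)
cross product → J_v[:, 1] = (6.7321,0.0000,7.6603)
J_ω[:, 1] = z_1
entry J[4][1] = -1.0000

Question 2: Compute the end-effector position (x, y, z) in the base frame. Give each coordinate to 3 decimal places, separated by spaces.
after link 1: o_1 = (2.0000, 0.0000, 4.0000)
after link 2: o_2 = (6.3301, -3.0000, 1.5000)
after link 3: o_3 = (9.6603, -3.0000, -2.7321)
after link 4: o_4 = (9.6603, -0.0000, -2.7321)

9.660 -0.000 -2.732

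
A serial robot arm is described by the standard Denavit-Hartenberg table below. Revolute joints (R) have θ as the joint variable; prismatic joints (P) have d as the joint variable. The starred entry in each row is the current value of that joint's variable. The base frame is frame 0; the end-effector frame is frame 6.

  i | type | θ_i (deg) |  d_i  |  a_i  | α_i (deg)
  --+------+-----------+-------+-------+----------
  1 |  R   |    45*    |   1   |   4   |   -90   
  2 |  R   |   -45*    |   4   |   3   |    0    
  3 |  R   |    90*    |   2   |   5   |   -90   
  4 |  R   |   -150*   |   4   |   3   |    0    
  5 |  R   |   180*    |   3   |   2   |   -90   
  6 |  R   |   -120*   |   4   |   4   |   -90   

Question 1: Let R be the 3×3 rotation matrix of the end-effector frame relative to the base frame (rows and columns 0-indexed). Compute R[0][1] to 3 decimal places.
End-effector y-axis (col 1 of R) = (-0.3624,0.8624,-0.3536)
R[0][1] = -0.3624

-0.362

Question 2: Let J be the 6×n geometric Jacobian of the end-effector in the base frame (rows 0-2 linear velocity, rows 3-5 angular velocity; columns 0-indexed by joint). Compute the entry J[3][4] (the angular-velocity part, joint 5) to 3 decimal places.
-0.500

axis z_4 = (-0.5000,-0.5000,-0.7071); lever o_n−o_4 = (-1.7826,-6.6815,-3.1566)
cross product → J_v[:, 4] = (-3.1463,-0.3178,2.4495)
J_ω[:, 4] = z_4
entry J[3][4] = -0.5000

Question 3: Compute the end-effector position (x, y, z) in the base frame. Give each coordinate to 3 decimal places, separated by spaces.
after link 1: o_1 = (2.8284, 2.8284, 1.0000)
after link 2: o_2 = (1.5000, 7.1569, 3.1213)
after link 3: o_3 = (2.5858, 11.0711, -0.4142)
after link 4: o_4 = (-1.7739, 8.8327, -1.4055)
after link 5: o_5 = (-1.7008, 7.4916, -4.7516)
after link 6: o_6 = (-3.5565, 2.1511, -4.5621)

-3.556 2.151 -4.562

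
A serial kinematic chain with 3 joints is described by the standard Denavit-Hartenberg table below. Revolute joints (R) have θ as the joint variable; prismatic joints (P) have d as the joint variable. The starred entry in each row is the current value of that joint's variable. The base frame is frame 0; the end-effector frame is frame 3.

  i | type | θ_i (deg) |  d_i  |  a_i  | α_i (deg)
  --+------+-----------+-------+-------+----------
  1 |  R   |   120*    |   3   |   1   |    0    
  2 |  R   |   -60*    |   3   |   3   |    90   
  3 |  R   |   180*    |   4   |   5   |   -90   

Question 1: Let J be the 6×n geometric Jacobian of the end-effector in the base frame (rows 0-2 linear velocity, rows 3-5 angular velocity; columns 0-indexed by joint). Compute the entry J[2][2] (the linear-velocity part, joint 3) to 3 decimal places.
axis z_2 = (0.8660,-0.5000,0.0000); lever o_n−o_2 = (0.9641,-6.3301,0.0000)
cross product → J_v[:, 2] = (-0.0000,-0.0000,-5.0000)
J_ω[:, 2] = z_2
entry J[2][2] = -5.0000

-5.000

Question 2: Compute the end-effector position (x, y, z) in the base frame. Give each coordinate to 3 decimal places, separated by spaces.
1.964 -2.866 6.000

after link 1: o_1 = (-0.5000, 0.8660, 3.0000)
after link 2: o_2 = (1.0000, 3.4641, 6.0000)
after link 3: o_3 = (1.9641, -2.8660, 6.0000)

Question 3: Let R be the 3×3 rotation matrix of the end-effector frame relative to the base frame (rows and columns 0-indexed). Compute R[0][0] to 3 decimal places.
End-effector x-axis (col 0 of R) = (-0.5000,-0.8660,0.0000)
R[0][0] = -0.5000

-0.500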